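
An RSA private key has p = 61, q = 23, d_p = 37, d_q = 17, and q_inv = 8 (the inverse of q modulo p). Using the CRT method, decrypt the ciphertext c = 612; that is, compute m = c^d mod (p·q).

m₁ = c^(d_p) mod p: c ≡ 2 (mod 61), and 2^37 mod 61 = 55.
m₂ = c^(d_q) mod q: c ≡ 14 (mod 23), and 14^17 mod 23 = 20.
h = q_inv·(m₁ − m₂) mod p = 8·(55 − 20) mod 61 = 36.
m = m₂ + h·q = 20 + 36·23 = 848.

848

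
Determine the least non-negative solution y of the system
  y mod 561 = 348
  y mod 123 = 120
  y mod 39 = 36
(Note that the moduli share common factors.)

Combine the congruences pairwise.
gcd(561, 123) = 3 and 3 | (120 − 348), so the pair is consistent; merging gives y ≡ 15495 (mod 23001), where 23001 = lcm(561, 123).
gcd(23001, 39) = 3 and 3 | (36 − 15495), so the pair is consistent; merging gives y ≡ 153501 (mod 299013), where 299013 = lcm(23001, 39).
The solution is unique modulo lcm(561, 123, 39) = 299013.

153501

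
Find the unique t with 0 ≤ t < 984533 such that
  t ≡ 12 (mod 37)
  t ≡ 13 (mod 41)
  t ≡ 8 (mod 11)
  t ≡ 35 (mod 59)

The moduli are pairwise coprime; N = 37·41·11·59 = 984533.
N/37 = 26609; 26609 ≡ 6 (mod 37); 6·31 ≡ 1, so inverse 31.
N/41 = 24013; 24013 ≡ 28 (mod 41); 28·22 ≡ 1, so inverse 22.
N/11 = 89503; 89503 ≡ 7 (mod 11); 7·8 ≡ 1, so inverse 8.
N/59 = 16687; 16687 ≡ 49 (mod 59); 49·53 ≡ 1, so inverse 53.
t ≡ 12·26609·31 + 13·24013·22 + 8·89503·8 + 35·16687·53 = 53448843.
53448843 mod 984533 = 284061.

284061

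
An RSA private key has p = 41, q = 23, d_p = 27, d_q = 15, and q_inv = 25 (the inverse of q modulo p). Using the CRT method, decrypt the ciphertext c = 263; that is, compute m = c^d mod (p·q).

m₁ = c^(d_p) mod p: c ≡ 17 (mod 41), and 17^27 mod 41 = 28.
m₂ = c^(d_q) mod q: c ≡ 10 (mod 23), and 10^15 mod 23 = 5.
h = q_inv·(m₁ − m₂) mod p = 25·(28 − 5) mod 41 = 1.
m = m₂ + h·q = 5 + 1·23 = 28.

28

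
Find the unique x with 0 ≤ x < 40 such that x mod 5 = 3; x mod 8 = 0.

Combine the congruences pairwise.
From x ≡ 3 (mod 5) write x = 3 + 5t. Substituting into x ≡ 0 (mod 8) gives 5t ≡ 5 (mod 8), and since 5⁻¹ ≡ 5 (mod 8), t ≡ 1. Hence x ≡ 3 + 5·1 = 8 (mod 40).

8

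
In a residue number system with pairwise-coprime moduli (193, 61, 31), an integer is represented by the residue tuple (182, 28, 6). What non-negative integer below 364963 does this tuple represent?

143195

From x ≡ 182 (mod 193) write x = 182 + 193t. Substituting into x ≡ 28 (mod 61) gives 193t ≡ 29 (mod 61), and since 10⁻¹ ≡ 55 (mod 61), t ≡ 9. Hence x ≡ 182 + 193·9 = 1919 (mod 11773).
From x ≡ 1919 (mod 11773) write x = 1919 + 11773t. Substituting into x ≡ 6 (mod 31) gives 11773t ≡ 9 (mod 31), and since 24⁻¹ ≡ 22 (mod 31), t ≡ 12. Hence x ≡ 1919 + 11773·12 = 143195 (mod 364963).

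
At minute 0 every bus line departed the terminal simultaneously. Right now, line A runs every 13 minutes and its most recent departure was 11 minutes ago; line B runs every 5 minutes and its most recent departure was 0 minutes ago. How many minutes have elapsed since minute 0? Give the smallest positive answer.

From t ≡ 11 (mod 13) write t = 11 + 13s. Substituting into t ≡ 0 (mod 5) gives 13s ≡ 4 (mod 5), and since 3⁻¹ ≡ 2 (mod 5), s ≡ 3. Hence t ≡ 11 + 13·3 = 50 (mod 65).

50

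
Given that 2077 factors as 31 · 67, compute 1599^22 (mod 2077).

939

Mod 31: 1599 ≡ 18; 18^22 ≡ 9 (mod 31).
Mod 67: 1599 ≡ 58; 58^22 ≡ 1 (mod 67).
Combine by CRT: x ≡ 9 (mod 31), x ≡ 1 (mod 67) ⇒ x ≡ 939 (mod 2077).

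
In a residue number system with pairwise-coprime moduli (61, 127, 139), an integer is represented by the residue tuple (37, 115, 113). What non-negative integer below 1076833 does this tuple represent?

From x ≡ 37 (mod 61) write x = 37 + 61t. Substituting into x ≡ 115 (mod 127) gives 61t ≡ 78 (mod 127), and since 61⁻¹ ≡ 25 (mod 127), t ≡ 45. Hence x ≡ 37 + 61·45 = 2782 (mod 7747).
From x ≡ 2782 (mod 7747) write x = 2782 + 7747t. Substituting into x ≡ 113 (mod 139) gives 7747t ≡ 111 (mod 139), and since 102⁻¹ ≡ 15 (mod 139), t ≡ 136. Hence x ≡ 2782 + 7747·136 = 1056374 (mod 1076833).

1056374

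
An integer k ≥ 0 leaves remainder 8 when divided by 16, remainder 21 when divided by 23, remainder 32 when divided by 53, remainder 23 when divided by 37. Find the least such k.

From k ≡ 8 (mod 16) write k = 8 + 16t. Substituting into k ≡ 21 (mod 23) gives 16t ≡ 13 (mod 23), and since 16⁻¹ ≡ 13 (mod 23), t ≡ 8. Hence k ≡ 8 + 16·8 = 136 (mod 368).
From k ≡ 136 (mod 368) write k = 136 + 368t. Substituting into k ≡ 32 (mod 53) gives 368t ≡ 2 (mod 53), and since 50⁻¹ ≡ 35 (mod 53), t ≡ 17. Hence k ≡ 136 + 368·17 = 6392 (mod 19504).
From k ≡ 6392 (mod 19504) write k = 6392 + 19504t. Substituting into k ≡ 23 (mod 37) gives 19504t ≡ 32 (mod 37), and since 5⁻¹ ≡ 15 (mod 37), t ≡ 36. Hence k ≡ 6392 + 19504·36 = 708536 (mod 721648).

708536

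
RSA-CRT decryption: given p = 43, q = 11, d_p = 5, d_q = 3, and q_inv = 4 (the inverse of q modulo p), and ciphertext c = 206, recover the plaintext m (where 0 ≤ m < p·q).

m₁ = c^(d_p) mod p: c ≡ 34 (mod 43), and 34^5 mod 43 = 33.
m₂ = c^(d_q) mod q: c ≡ 8 (mod 11), and 8^3 mod 11 = 6.
h = q_inv·(m₁ − m₂) mod p = 4·(33 − 6) mod 43 = 22.
m = m₂ + h·q = 6 + 22·11 = 248.

248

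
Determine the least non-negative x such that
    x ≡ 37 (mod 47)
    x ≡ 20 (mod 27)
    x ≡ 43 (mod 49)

Combine the congruences pairwise.
From x ≡ 37 (mod 47) write x = 37 + 47t. Substituting into x ≡ 20 (mod 27) gives 47t ≡ 10 (mod 27), and since 20⁻¹ ≡ 23 (mod 27), t ≡ 14. Hence x ≡ 37 + 47·14 = 695 (mod 1269).
From x ≡ 695 (mod 1269) write x = 695 + 1269t. Substituting into x ≡ 43 (mod 49) gives 1269t ≡ 34 (mod 49), and since 44⁻¹ ≡ 39 (mod 49), t ≡ 3. Hence x ≡ 695 + 1269·3 = 4502 (mod 62181).

4502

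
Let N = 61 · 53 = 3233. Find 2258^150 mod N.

Mod 61: 2258 ≡ 1; by Fermat, exponent reduces to 150 mod 60 = 30; 1^30 ≡ 1 (mod 61).
Mod 53: 2258 ≡ 32; by Fermat, exponent reduces to 150 mod 52 = 46; 32^46 ≡ 43 (mod 53).
Combine by CRT: x ≡ 1 (mod 61), x ≡ 43 (mod 53) ⇒ x ≡ 2746 (mod 3233).

2746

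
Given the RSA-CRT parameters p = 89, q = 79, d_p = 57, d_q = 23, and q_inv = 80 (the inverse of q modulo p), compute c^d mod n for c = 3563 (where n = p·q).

6609

m₁ = c^(d_p) mod p: c ≡ 3 (mod 89), and 3^57 mod 89 = 23.
m₂ = c^(d_q) mod q: c ≡ 8 (mod 79), and 8^23 mod 79 = 52.
h = q_inv·(m₁ − m₂) mod p = 80·(23 − 52) mod 89 = 83.
m = m₂ + h·q = 52 + 83·79 = 6609.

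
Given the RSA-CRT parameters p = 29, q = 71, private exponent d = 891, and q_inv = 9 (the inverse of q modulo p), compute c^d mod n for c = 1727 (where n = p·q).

d_p = d mod (p−1) = 891 mod 28 = 23; d_q = d mod (q−1) = 51.
m₁ = c^(d_p) mod p: c ≡ 16 (mod 29), and 16^23 mod 29 = 24.
m₂ = c^(d_q) mod q: c ≡ 23 (mod 71), and 23^51 mod 71 = 39.
h = q_inv·(m₁ − m₂) mod p = 9·(24 − 39) mod 29 = 10.
m = m₂ + h·q = 39 + 10·71 = 749.

749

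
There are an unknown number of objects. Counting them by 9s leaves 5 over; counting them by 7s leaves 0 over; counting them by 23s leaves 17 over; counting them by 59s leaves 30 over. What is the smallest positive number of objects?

Combine the congruences pairwise.
From N ≡ 5 (mod 9) write N = 5 + 9t. Substituting into N ≡ 0 (mod 7) gives 9t ≡ 2 (mod 7), and since 2⁻¹ ≡ 4 (mod 7), t ≡ 1. Hence N ≡ 5 + 9·1 = 14 (mod 63).
From N ≡ 14 (mod 63) write N = 14 + 63t. Substituting into N ≡ 17 (mod 23) gives 63t ≡ 3 (mod 23), and since 17⁻¹ ≡ 19 (mod 23), t ≡ 11. Hence N ≡ 14 + 63·11 = 707 (mod 1449).
From N ≡ 707 (mod 1449) write N = 707 + 1449t. Substituting into N ≡ 30 (mod 59) gives 1449t ≡ 31 (mod 59), and since 33⁻¹ ≡ 34 (mod 59), t ≡ 51. Hence N ≡ 707 + 1449·51 = 74606 (mod 85491).

74606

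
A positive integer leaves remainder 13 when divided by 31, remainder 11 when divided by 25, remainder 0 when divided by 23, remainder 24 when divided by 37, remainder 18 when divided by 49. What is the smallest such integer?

16996011

The moduli are pairwise coprime; N = 31·25·23·37·49 = 32316725.
N/31 = 1042475; 1042475 ≡ 7 (mod 31); 7·9 ≡ 1, so inverse 9.
N/25 = 1292669; 1292669 ≡ 19 (mod 25); 19·4 ≡ 1, so inverse 4.
N/23 = 1405075; 1405075 ≡ 5 (mod 23); 5·14 ≡ 1, so inverse 14.
N/37 = 873425; 873425 ≡ 3 (mod 37); 3·25 ≡ 1, so inverse 25.
N/49 = 659525; 659525 ≡ 34 (mod 49); 34·13 ≡ 1, so inverse 13.
t ≡ 13·1042475·9 + 11·1292669·4 + 0·1405075·14 + 24·873425·25 + 18·659525·13 = 857230861.
857230861 mod 32316725 = 16996011.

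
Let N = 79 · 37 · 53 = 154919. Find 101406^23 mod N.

111343

Mod 79: 101406 ≡ 49; 49^23 ≡ 32 (mod 79).
Mod 37: 101406 ≡ 26; 26^23 ≡ 10 (mod 37).
Mod 53: 101406 ≡ 17; 17^23 ≡ 43 (mod 53).
Combine by CRT: x ≡ 32 (mod 79), x ≡ 10 (mod 37), x ≡ 43 (mod 53) ⇒ x ≡ 111343 (mod 154919).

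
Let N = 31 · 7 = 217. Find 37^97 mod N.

37

Mod 31: 37 ≡ 6; by Fermat, exponent reduces to 97 mod 30 = 7; 6^7 ≡ 6 (mod 31).
Mod 7: 37 ≡ 2; by Fermat, exponent reduces to 97 mod 6 = 1; 2^1 ≡ 2 (mod 7).
Combine by CRT: x ≡ 6 (mod 31), x ≡ 2 (mod 7) ⇒ x ≡ 37 (mod 217).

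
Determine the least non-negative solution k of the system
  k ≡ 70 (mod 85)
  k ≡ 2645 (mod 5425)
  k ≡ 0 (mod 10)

gcd(85, 5425) = 5 and 5 | (2645 − 70), so the pair is consistent; merging gives k ≡ 73170 (mod 92225), where 92225 = lcm(85, 5425).
gcd(92225, 10) = 5 and 5 | (0 − 73170), so the pair is consistent; merging gives k ≡ 73170 (mod 184450), where 184450 = lcm(92225, 10).
The solution is unique modulo lcm(85, 5425, 10) = 184450.

73170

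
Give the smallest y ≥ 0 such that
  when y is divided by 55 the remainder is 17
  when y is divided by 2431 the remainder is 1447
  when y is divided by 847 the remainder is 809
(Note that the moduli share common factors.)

876607

Combine the congruences pairwise.
gcd(55, 2431) = 11 and 11 | (1447 − 17), so the pair is consistent; merging gives y ≡ 1447 (mod 12155), where 12155 = lcm(55, 2431).
gcd(12155, 847) = 11 and 11 | (809 − 1447), so the pair is consistent; merging gives y ≡ 876607 (mod 935935), where 935935 = lcm(12155, 847).
The solution is unique modulo lcm(55, 2431, 847) = 935935.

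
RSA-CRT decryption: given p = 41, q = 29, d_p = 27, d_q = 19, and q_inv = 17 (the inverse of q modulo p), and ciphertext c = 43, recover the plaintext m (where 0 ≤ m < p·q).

m₁ = c^(d_p) mod p: c ≡ 2 (mod 41), and 2^27 mod 41 = 5.
m₂ = c^(d_q) mod q: c ≡ 14 (mod 29), and 14^19 mod 29 = 10.
h = q_inv·(m₁ − m₂) mod p = 17·(5 − 10) mod 41 = 38.
m = m₂ + h·q = 10 + 38·29 = 1112.

1112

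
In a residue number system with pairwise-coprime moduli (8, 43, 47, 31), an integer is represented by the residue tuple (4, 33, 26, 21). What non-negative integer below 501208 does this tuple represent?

349236

The moduli are pairwise coprime; N = 8·43·47·31 = 501208.
N/8 = 62651; 62651 ≡ 3 (mod 8); 3·3 ≡ 1, so inverse 3.
N/43 = 11656; 11656 ≡ 3 (mod 43); 3·29 ≡ 1, so inverse 29.
N/47 = 10664; 10664 ≡ 42 (mod 47); 42·28 ≡ 1, so inverse 28.
N/31 = 16168; 16168 ≡ 17 (mod 31); 17·11 ≡ 1, so inverse 11.
x ≡ 4·62651·3 + 33·11656·29 + 26·10664·28 + 21·16168·11 = 23404804.
23404804 mod 501208 = 349236.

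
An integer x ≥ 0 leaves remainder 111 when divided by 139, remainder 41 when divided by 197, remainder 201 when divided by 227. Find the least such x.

The moduli are pairwise coprime; N = 139·197·227 = 6215941.
N/139 = 44719; 44719 ≡ 100 (mod 139); 100·57 ≡ 1, so inverse 57.
N/197 = 31553; 31553 ≡ 33 (mod 197); 33·6 ≡ 1, so inverse 6.
N/227 = 27383; 27383 ≡ 143 (mod 227); 143·127 ≡ 1, so inverse 127.
x ≡ 111·44719·57 + 41·31553·6 + 201·27383·127 = 989704992.
989704992 mod 6215941 = 1370373.

1370373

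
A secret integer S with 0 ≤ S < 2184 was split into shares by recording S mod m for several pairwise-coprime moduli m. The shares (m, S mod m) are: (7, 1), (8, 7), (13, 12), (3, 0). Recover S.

519

From S ≡ 1 (mod 7) write S = 1 + 7t. Substituting into S ≡ 7 (mod 8) gives 7t ≡ 6 (mod 8), and since 7⁻¹ ≡ 7 (mod 8), t ≡ 2. Hence S ≡ 1 + 7·2 = 15 (mod 56).
From S ≡ 15 (mod 56) write S = 15 + 56t. Substituting into S ≡ 12 (mod 13) gives 56t ≡ 10 (mod 13), and since 4⁻¹ ≡ 10 (mod 13), t ≡ 9. Hence S ≡ 15 + 56·9 = 519 (mod 728).
From S ≡ 519 (mod 728) write S = 519 + 728t. Substituting into S ≡ 0 (mod 3) gives 728t ≡ 0 (mod 3), and since 2⁻¹ ≡ 2 (mod 3), t ≡ 0. Hence S ≡ 519 + 728·0 = 519 (mod 2184).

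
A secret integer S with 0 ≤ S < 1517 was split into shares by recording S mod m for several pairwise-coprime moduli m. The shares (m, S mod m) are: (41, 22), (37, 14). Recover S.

From S ≡ 22 (mod 41) write S = 22 + 41t. Substituting into S ≡ 14 (mod 37) gives 41t ≡ 29 (mod 37), and since 4⁻¹ ≡ 28 (mod 37), t ≡ 35. Hence S ≡ 22 + 41·35 = 1457 (mod 1517).

1457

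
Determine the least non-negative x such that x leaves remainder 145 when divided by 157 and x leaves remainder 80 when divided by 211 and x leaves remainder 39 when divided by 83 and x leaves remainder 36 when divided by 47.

The moduli are pairwise coprime; N = 157·211·83·47 = 129228427.
N/157 = 823111; 823111 ≡ 117 (mod 157); 117·51 ≡ 1, so inverse 51.
N/211 = 612457; 612457 ≡ 135 (mod 211); 135·186 ≡ 1, so inverse 186.
N/83 = 1556969; 1556969 ≡ 55 (mod 83); 55·80 ≡ 1, so inverse 80.
N/47 = 2749541; 2749541 ≡ 41 (mod 47); 41·39 ≡ 1, so inverse 39.
x ≡ 145·823111·51 + 80·612457·186 + 39·1556969·80 + 36·2749541·39 = 23918364849.
23918364849 mod 129228427 = 11105854.

11105854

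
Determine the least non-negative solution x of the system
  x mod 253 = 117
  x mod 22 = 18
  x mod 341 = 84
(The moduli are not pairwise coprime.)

Combine the congruences pairwise.
gcd(253, 22) = 11 and 11 | (18 − 117), so the pair is consistent; merging gives x ≡ 370 (mod 506), where 506 = lcm(253, 22).
gcd(506, 341) = 11 and 11 | (84 − 370), so the pair is consistent; merging gives x ≡ 10996 (mod 15686), where 15686 = lcm(506, 341).
The solution is unique modulo lcm(253, 22, 341) = 15686.

10996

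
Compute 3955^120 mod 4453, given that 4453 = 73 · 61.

2563

Mod 73: 3955 ≡ 13; by Fermat, exponent reduces to 120 mod 72 = 48; 13^48 ≡ 8 (mod 73).
Mod 61: 3955 ≡ 51; since 60 | 120, by Fermat 51^120 ≡ 1 (mod 61).
Combine by CRT: x ≡ 8 (mod 73), x ≡ 1 (mod 61) ⇒ x ≡ 2563 (mod 4453).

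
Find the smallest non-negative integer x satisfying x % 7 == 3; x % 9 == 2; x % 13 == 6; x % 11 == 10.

The moduli are pairwise coprime; N = 7·9·13·11 = 9009.
N/7 = 1287; 1287 ≡ 6 (mod 7); 6·6 ≡ 1, so inverse 6.
N/9 = 1001; 1001 ≡ 2 (mod 9); 2·5 ≡ 1, so inverse 5.
N/13 = 693; 693 ≡ 4 (mod 13); 4·10 ≡ 1, so inverse 10.
N/11 = 819; 819 ≡ 5 (mod 11); 5·9 ≡ 1, so inverse 9.
x ≡ 3·1287·6 + 2·1001·5 + 6·693·10 + 10·819·9 = 148466.
148466 mod 9009 = 4322.

4322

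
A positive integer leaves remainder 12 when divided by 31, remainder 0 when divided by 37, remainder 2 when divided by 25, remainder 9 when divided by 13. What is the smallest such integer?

From x ≡ 12 (mod 31) write x = 12 + 31t. Substituting into x ≡ 0 (mod 37) gives 31t ≡ 25 (mod 37), and since 31⁻¹ ≡ 6 (mod 37), t ≡ 2. Hence x ≡ 12 + 31·2 = 74 (mod 1147).
From x ≡ 74 (mod 1147) write x = 74 + 1147t. Substituting into x ≡ 2 (mod 25) gives 1147t ≡ 3 (mod 25), and since 22⁻¹ ≡ 8 (mod 25), t ≡ 24. Hence x ≡ 74 + 1147·24 = 27602 (mod 28675).
From x ≡ 27602 (mod 28675) write x = 27602 + 28675t. Substituting into x ≡ 9 (mod 13) gives 28675t ≡ 6 (mod 13), and since 10⁻¹ ≡ 4 (mod 13), t ≡ 11. Hence x ≡ 27602 + 28675·11 = 343027 (mod 372775).

343027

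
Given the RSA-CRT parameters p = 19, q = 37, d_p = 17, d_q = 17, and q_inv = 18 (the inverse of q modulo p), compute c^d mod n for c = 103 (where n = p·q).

m₁ = c^(d_p) mod p: c ≡ 8 (mod 19), and 8^17 mod 19 = 12.
m₂ = c^(d_q) mod q: c ≡ 29 (mod 37), and 29^17 mod 37 = 14.
h = q_inv·(m₁ − m₂) mod p = 18·(12 − 14) mod 19 = 2.
m = m₂ + h·q = 14 + 2·37 = 88.

88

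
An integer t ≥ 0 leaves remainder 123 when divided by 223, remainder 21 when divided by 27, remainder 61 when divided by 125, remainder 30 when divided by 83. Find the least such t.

43754061

The moduli are pairwise coprime; N = 223·27·125·83 = 62467875.
N/223 = 280125; 280125 ≡ 37 (mod 223); 37·217 ≡ 1, so inverse 217.
N/27 = 2313625; 2313625 ≡ 22 (mod 27); 22·16 ≡ 1, so inverse 16.
N/125 = 499743; 499743 ≡ 118 (mod 125); 118·107 ≡ 1, so inverse 107.
N/83 = 752625; 752625 ≡ 64 (mod 83); 64·48 ≡ 1, so inverse 48.
t ≡ 123·280125·217 + 21·2313625·16 + 61·499743·107 + 30·752625·48 = 12599796936.
12599796936 mod 62467875 = 43754061.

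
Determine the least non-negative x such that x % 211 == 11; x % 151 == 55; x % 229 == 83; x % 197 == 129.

The moduli are pairwise coprime; N = 211·151·229·197 = 1437345293.
N/211 = 6812063; 6812063 ≡ 139 (mod 211); 139·126 ≡ 1, so inverse 126.
N/151 = 9518843; 9518843 ≡ 105 (mod 151); 105·128 ≡ 1, so inverse 128.
N/229 = 6276617; 6276617 ≡ 185 (mod 229); 185·26 ≡ 1, so inverse 26.
N/197 = 7296169; 7296169 ≡ 77 (mod 197); 77·87 ≡ 1, so inverse 87.
x ≡ 11·6812063·126 + 55·9518843·128 + 83·6276617·26 + 129·7296169·87 = 171884018211.
171884018211 mod 1437345293 = 839928344.

839928344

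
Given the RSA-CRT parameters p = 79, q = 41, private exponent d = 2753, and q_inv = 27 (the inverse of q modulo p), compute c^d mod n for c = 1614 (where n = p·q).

d_p = d mod (p−1) = 2753 mod 78 = 23; d_q = d mod (q−1) = 33.
m₁ = c^(d_p) mod p: c ≡ 34 (mod 79), and 34^23 mod 79 = 68.
m₂ = c^(d_q) mod q: c ≡ 15 (mod 41), and 15^33 mod 41 = 35.
h = q_inv·(m₁ − m₂) mod p = 27·(68 − 35) mod 79 = 22.
m = m₂ + h·q = 35 + 22·41 = 937.

937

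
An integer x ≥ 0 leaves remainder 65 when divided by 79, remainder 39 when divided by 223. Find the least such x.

From x ≡ 65 (mod 79) write x = 65 + 79t. Substituting into x ≡ 39 (mod 223) gives 79t ≡ 197 (mod 223), and since 79⁻¹ ≡ 48 (mod 223), t ≡ 90. Hence x ≡ 65 + 79·90 = 7175 (mod 17617).

7175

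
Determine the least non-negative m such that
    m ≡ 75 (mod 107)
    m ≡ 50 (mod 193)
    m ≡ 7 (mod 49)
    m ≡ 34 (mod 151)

5598208

Combine the congruences pairwise.
From m ≡ 75 (mod 107) write m = 75 + 107t. Substituting into m ≡ 50 (mod 193) gives 107t ≡ 168 (mod 193), and since 107⁻¹ ≡ 92 (mod 193), t ≡ 16. Hence m ≡ 75 + 107·16 = 1787 (mod 20651).
From m ≡ 1787 (mod 20651) write m = 1787 + 20651t. Substituting into m ≡ 7 (mod 49) gives 20651t ≡ 33 (mod 49), and since 22⁻¹ ≡ 29 (mod 49), t ≡ 26. Hence m ≡ 1787 + 20651·26 = 538713 (mod 1011899).
From m ≡ 538713 (mod 1011899) write m = 538713 + 1011899t. Substituting into m ≡ 34 (mod 151) gives 1011899t ≡ 89 (mod 151), and since 48⁻¹ ≡ 129 (mod 151), t ≡ 5. Hence m ≡ 538713 + 1011899·5 = 5598208 (mod 152796749).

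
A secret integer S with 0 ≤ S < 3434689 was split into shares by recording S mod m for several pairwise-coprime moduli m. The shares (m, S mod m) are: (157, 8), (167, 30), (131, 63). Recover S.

The moduli are pairwise coprime; N = 157·167·131 = 3434689.
N/157 = 21877; 21877 ≡ 54 (mod 157); 54·32 ≡ 1, so inverse 32.
N/167 = 20567; 20567 ≡ 26 (mod 167); 26·45 ≡ 1, so inverse 45.
N/131 = 26219; 26219 ≡ 19 (mod 131); 19·69 ≡ 1, so inverse 69.
S ≡ 8·21877·32 + 30·20567·45 + 63·26219·69 = 147339955.
147339955 mod 3434689 = 3083017.

3083017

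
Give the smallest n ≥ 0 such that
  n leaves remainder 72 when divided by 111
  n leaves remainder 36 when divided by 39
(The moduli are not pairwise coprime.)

738

gcd(111, 39) = 3 and 3 | (36 − 72), so the pair is consistent; merging gives n ≡ 738 (mod 1443), where 1443 = lcm(111, 39).
The solution is unique modulo lcm(111, 39) = 1443.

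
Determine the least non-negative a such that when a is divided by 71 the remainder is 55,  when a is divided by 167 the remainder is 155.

11344

Combine the congruences pairwise.
From a ≡ 55 (mod 71) write a = 55 + 71t. Substituting into a ≡ 155 (mod 167) gives 71t ≡ 100 (mod 167), and since 71⁻¹ ≡ 40 (mod 167), t ≡ 159. Hence a ≡ 55 + 71·159 = 11344 (mod 11857).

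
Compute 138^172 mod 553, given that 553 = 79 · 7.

Mod 79: 138 ≡ 59; by Fermat, exponent reduces to 172 mod 78 = 16; 59^16 ≡ 49 (mod 79).
Mod 7: 138 ≡ 5; by Fermat, exponent reduces to 172 mod 6 = 4; 5^4 ≡ 2 (mod 7).
Combine by CRT: x ≡ 49 (mod 79), x ≡ 2 (mod 7) ⇒ x ≡ 128 (mod 553).

128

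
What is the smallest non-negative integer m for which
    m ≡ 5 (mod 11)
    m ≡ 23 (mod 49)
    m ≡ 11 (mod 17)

4482

The moduli are pairwise coprime; N = 11·49·17 = 9163.
N/11 = 833; 833 ≡ 8 (mod 11); 8·7 ≡ 1, so inverse 7.
N/49 = 187; 187 ≡ 40 (mod 49); 40·38 ≡ 1, so inverse 38.
N/17 = 539; 539 ≡ 12 (mod 17); 12·10 ≡ 1, so inverse 10.
m ≡ 5·833·7 + 23·187·38 + 11·539·10 = 251883.
251883 mod 9163 = 4482.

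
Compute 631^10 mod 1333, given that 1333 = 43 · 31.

Mod 43: 631 ≡ 29; 29^10 ≡ 13 (mod 43).
Mod 31: 631 ≡ 11; 11^10 ≡ 5 (mod 31).
Combine by CRT: x ≡ 13 (mod 43), x ≡ 5 (mod 31) ⇒ x ≡ 873 (mod 1333).

873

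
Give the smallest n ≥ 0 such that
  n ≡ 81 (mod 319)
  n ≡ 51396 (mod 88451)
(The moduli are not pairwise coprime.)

1378161

gcd(319, 88451) = 11 and 11 | (51396 − 81), so the pair is consistent; merging gives n ≡ 1378161 (mod 2565079), where 2565079 = lcm(319, 88451).
The solution is unique modulo lcm(319, 88451) = 2565079.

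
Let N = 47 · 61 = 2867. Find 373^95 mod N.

Mod 47: 373 ≡ 44; by Fermat, exponent reduces to 95 mod 46 = 3; 44^3 ≡ 20 (mod 47).
Mod 61: 373 ≡ 7; by Fermat, exponent reduces to 95 mod 60 = 35; 7^35 ≡ 29 (mod 61).
Combine by CRT: x ≡ 20 (mod 47), x ≡ 29 (mod 61) ⇒ x ≡ 2652 (mod 2867).

2652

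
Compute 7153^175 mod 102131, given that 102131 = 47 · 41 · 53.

Mod 47: 7153 ≡ 9; by Fermat, exponent reduces to 175 mod 46 = 37; 9^37 ≡ 8 (mod 47).
Mod 41: 7153 ≡ 19; by Fermat, exponent reduces to 175 mod 40 = 15; 19^15 ≡ 3 (mod 41).
Mod 53: 7153 ≡ 51; by Fermat, exponent reduces to 175 mod 52 = 19; 51^19 ≡ 41 (mod 53).
Combine by CRT: x ≡ 8 (mod 47), x ≡ 3 (mod 41), x ≡ 41 (mod 53) ⇒ x ≡ 23414 (mod 102131).

23414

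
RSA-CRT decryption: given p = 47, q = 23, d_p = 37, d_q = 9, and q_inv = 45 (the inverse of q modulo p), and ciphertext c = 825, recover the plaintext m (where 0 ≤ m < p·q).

511

m₁ = c^(d_p) mod p: c ≡ 26 (mod 47), and 26^37 mod 47 = 41.
m₂ = c^(d_q) mod q: c ≡ 20 (mod 23), and 20^9 mod 23 = 5.
h = q_inv·(m₁ − m₂) mod p = 45·(41 − 5) mod 47 = 22.
m = m₂ + h·q = 5 + 22·23 = 511.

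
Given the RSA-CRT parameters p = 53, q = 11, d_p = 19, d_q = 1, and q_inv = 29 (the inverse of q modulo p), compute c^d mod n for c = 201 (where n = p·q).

m₁ = c^(d_p) mod p: c ≡ 42 (mod 53), and 42^19 mod 53 = 36.
m₂ = c^(d_q) mod q: c ≡ 3 (mod 11), and 3^1 mod 11 = 3.
h = q_inv·(m₁ − m₂) mod p = 29·(36 − 3) mod 53 = 3.
m = m₂ + h·q = 3 + 3·11 = 36.

36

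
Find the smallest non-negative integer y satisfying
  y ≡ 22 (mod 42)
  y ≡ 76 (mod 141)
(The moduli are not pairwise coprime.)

358

gcd(42, 141) = 3 and 3 | (76 − 22), so the pair is consistent; merging gives y ≡ 358 (mod 1974), where 1974 = lcm(42, 141).
The solution is unique modulo lcm(42, 141) = 1974.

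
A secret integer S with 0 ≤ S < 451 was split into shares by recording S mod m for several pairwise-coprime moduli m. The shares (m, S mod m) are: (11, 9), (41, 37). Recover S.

From S ≡ 9 (mod 11) write S = 9 + 11t. Substituting into S ≡ 37 (mod 41) gives 11t ≡ 28 (mod 41), and since 11⁻¹ ≡ 15 (mod 41), t ≡ 10. Hence S ≡ 9 + 11·10 = 119 (mod 451).

119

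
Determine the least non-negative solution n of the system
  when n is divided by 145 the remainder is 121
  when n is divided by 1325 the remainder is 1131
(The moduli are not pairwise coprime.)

30281

gcd(145, 1325) = 5 and 5 | (1131 − 121), so the pair is consistent; merging gives n ≡ 30281 (mod 38425), where 38425 = lcm(145, 1325).
The solution is unique modulo lcm(145, 1325) = 38425.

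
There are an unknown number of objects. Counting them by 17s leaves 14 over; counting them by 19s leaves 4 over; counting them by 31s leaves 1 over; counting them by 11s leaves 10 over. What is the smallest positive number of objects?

From N ≡ 14 (mod 17) write N = 14 + 17t. Substituting into N ≡ 4 (mod 19) gives 17t ≡ 9 (mod 19), and since 17⁻¹ ≡ 9 (mod 19), t ≡ 5. Hence N ≡ 14 + 17·5 = 99 (mod 323).
From N ≡ 99 (mod 323) write N = 99 + 323t. Substituting into N ≡ 1 (mod 31) gives 323t ≡ 26 (mod 31), and since 13⁻¹ ≡ 12 (mod 31), t ≡ 2. Hence N ≡ 99 + 323·2 = 745 (mod 10013).
From N ≡ 745 (mod 10013) write N = 745 + 10013t. Substituting into N ≡ 10 (mod 11) gives 10013t ≡ 2 (mod 11), and since 3⁻¹ ≡ 4 (mod 11), t ≡ 8. Hence N ≡ 745 + 10013·8 = 80849 (mod 110143).

80849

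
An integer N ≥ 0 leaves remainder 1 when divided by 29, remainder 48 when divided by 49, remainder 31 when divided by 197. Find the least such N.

109563

The moduli are pairwise coprime; M = 29·49·197 = 279937.
M/29 = 9653; 9653 ≡ 25 (mod 29); 25·7 ≡ 1, so inverse 7.
M/49 = 5713; 5713 ≡ 29 (mod 49); 29·22 ≡ 1, so inverse 22.
M/197 = 1421; 1421 ≡ 42 (mod 197); 42·61 ≡ 1, so inverse 61.
N ≡ 1·9653·7 + 48·5713·22 + 31·1421·61 = 8787610.
8787610 mod 279937 = 109563.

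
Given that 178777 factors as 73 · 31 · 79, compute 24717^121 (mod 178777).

Mod 73: 24717 ≡ 43; by Fermat, exponent reduces to 121 mod 72 = 49; 43^49 ≡ 43 (mod 73).
Mod 31: 24717 ≡ 10; by Fermat, exponent reduces to 121 mod 30 = 1; 10^1 ≡ 10 (mod 31).
Mod 79: 24717 ≡ 69; by Fermat, exponent reduces to 121 mod 78 = 43; 69^43 ≡ 33 (mod 79).
Combine by CRT: x ≡ 43 (mod 73), x ≡ 10 (mod 31), x ≡ 33 (mod 79) ⇒ x ≡ 2087 (mod 178777).

2087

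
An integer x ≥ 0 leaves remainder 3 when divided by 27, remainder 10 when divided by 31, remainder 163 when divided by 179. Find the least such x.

119019

The moduli are pairwise coprime; N = 27·31·179 = 149823.
N/27 = 5549; 5549 ≡ 14 (mod 27); 14·2 ≡ 1, so inverse 2.
N/31 = 4833; 4833 ≡ 28 (mod 31); 28·10 ≡ 1, so inverse 10.
N/179 = 837; 837 ≡ 121 (mod 179); 121·108 ≡ 1, so inverse 108.
x ≡ 3·5549·2 + 10·4833·10 + 163·837·108 = 15251142.
15251142 mod 149823 = 119019.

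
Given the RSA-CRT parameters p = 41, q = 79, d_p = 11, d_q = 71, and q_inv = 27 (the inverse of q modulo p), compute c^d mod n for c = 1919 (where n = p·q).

213

m₁ = c^(d_p) mod p: c ≡ 33 (mod 41), and 33^11 mod 41 = 8.
m₂ = c^(d_q) mod q: c ≡ 23 (mod 79), and 23^71 mod 79 = 55.
h = q_inv·(m₁ − m₂) mod p = 27·(8 − 55) mod 41 = 2.
m = m₂ + h·q = 55 + 2·79 = 213.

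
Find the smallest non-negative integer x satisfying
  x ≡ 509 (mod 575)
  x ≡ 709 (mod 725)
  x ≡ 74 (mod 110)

94234

gcd(575, 725) = 25 and 25 | (709 − 509), so the pair is consistent; merging gives x ≡ 10859 (mod 16675), where 16675 = lcm(575, 725).
gcd(16675, 110) = 5 and 5 | (74 − 10859), so the pair is consistent; merging gives x ≡ 94234 (mod 366850), where 366850 = lcm(16675, 110).
The solution is unique modulo lcm(575, 725, 110) = 366850.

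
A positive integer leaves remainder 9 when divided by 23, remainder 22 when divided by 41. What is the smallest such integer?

From m ≡ 9 (mod 23) write m = 9 + 23t. Substituting into m ≡ 22 (mod 41) gives 23t ≡ 13 (mod 41), and since 23⁻¹ ≡ 25 (mod 41), t ≡ 38. Hence m ≡ 9 + 23·38 = 883 (mod 943).

883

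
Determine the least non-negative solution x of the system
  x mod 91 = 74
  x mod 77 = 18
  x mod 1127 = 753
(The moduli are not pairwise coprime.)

107818

gcd(91, 77) = 7 and 7 | (18 − 74), so the pair is consistent; merging gives x ≡ 711 (mod 1001), where 1001 = lcm(91, 77).
gcd(1001, 1127) = 7 and 7 | (753 − 711), so the pair is consistent; merging gives x ≡ 107818 (mod 161161), where 161161 = lcm(1001, 1127).
The solution is unique modulo lcm(91, 77, 1127) = 161161.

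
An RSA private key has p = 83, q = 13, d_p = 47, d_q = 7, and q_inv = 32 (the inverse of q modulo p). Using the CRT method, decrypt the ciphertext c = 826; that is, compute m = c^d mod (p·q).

552

m₁ = c^(d_p) mod p: c ≡ 79 (mod 83), and 79^47 mod 83 = 54.
m₂ = c^(d_q) mod q: c ≡ 7 (mod 13), and 7^7 mod 13 = 6.
h = q_inv·(m₁ − m₂) mod p = 32·(54 − 6) mod 83 = 42.
m = m₂ + h·q = 6 + 42·13 = 552.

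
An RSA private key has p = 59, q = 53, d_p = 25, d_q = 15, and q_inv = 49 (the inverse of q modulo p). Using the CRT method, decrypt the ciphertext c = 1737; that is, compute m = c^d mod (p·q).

m₁ = c^(d_p) mod p: c ≡ 26 (mod 59), and 26^25 mod 59 = 45.
m₂ = c^(d_q) mod q: c ≡ 41 (mod 53), and 41^15 mod 53 = 27.
h = q_inv·(m₁ − m₂) mod p = 49·(45 − 27) mod 59 = 56.
m = m₂ + h·q = 27 + 56·53 = 2995.

2995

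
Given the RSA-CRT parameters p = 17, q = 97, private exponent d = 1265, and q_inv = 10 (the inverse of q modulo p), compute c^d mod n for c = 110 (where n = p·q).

1147

d_p = d mod (p−1) = 1265 mod 16 = 1; d_q = d mod (q−1) = 17.
m₁ = c^(d_p) mod p: c ≡ 8 (mod 17), and 8^1 mod 17 = 8.
m₂ = c^(d_q) mod q: c ≡ 13 (mod 97), and 13^17 mod 97 = 80.
h = q_inv·(m₁ − m₂) mod p = 10·(8 − 80) mod 17 = 11.
m = m₂ + h·q = 80 + 11·97 = 1147.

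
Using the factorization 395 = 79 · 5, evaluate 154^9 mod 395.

294

Mod 79: 154 ≡ 75; 75^9 ≡ 57 (mod 79).
Mod 5: 154 ≡ 4; by Fermat, exponent reduces to 9 mod 4 = 1; 4^1 ≡ 4 (mod 5).
Combine by CRT: x ≡ 57 (mod 79), x ≡ 4 (mod 5) ⇒ x ≡ 294 (mod 395).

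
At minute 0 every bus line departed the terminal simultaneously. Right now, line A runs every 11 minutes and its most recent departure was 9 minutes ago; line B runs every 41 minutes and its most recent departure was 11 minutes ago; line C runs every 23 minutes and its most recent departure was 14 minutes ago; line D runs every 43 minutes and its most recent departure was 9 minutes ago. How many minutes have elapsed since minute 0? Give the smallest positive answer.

The moduli are pairwise coprime; N = 11·41·23·43 = 446039.
N/11 = 40549; 40549 ≡ 3 (mod 11); 3·4 ≡ 1, so inverse 4.
N/41 = 10879; 10879 ≡ 14 (mod 41); 14·3 ≡ 1, so inverse 3.
N/23 = 19393; 19393 ≡ 4 (mod 23); 4·6 ≡ 1, so inverse 6.
N/43 = 10373; 10373 ≡ 10 (mod 43); 10·13 ≡ 1, so inverse 13.
t ≡ 9·40549·4 + 11·10879·3 + 14·19393·6 + 9·10373·13 = 4661424.
4661424 mod 446039 = 201034.

201034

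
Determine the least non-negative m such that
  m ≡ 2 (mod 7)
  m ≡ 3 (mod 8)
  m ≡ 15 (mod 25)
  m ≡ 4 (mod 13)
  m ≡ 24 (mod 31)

The moduli are pairwise coprime; N = 7·8·25·13·31 = 564200.
N/7 = 80600; 80600 ≡ 2 (mod 7); 2·4 ≡ 1, so inverse 4.
N/8 = 70525; 70525 ≡ 5 (mod 8); 5·5 ≡ 1, so inverse 5.
N/25 = 22568; 22568 ≡ 18 (mod 25); 18·7 ≡ 1, so inverse 7.
N/13 = 43400; 43400 ≡ 6 (mod 13); 6·11 ≡ 1, so inverse 11.
N/31 = 18200; 18200 ≡ 3 (mod 31); 3·21 ≡ 1, so inverse 21.
m ≡ 2·80600·4 + 3·70525·5 + 15·22568·7 + 4·43400·11 + 24·18200·21 = 15154715.
15154715 mod 564200 = 485515.

485515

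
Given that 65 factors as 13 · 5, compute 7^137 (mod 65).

37

Mod 13: 7 ≡ 7; by Fermat, exponent reduces to 137 mod 12 = 5; 7^5 ≡ 11 (mod 13).
Mod 5: 7 ≡ 2; by Fermat, exponent reduces to 137 mod 4 = 1; 2^1 ≡ 2 (mod 5).
Combine by CRT: x ≡ 11 (mod 13), x ≡ 2 (mod 5) ⇒ x ≡ 37 (mod 65).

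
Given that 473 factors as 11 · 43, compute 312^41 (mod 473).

4

Mod 11: 312 ≡ 4; by Fermat, exponent reduces to 41 mod 10 = 1; 4^1 ≡ 4 (mod 11).
Mod 43: 312 ≡ 11; 11^41 ≡ 4 (mod 43).
Combine by CRT: x ≡ 4 (mod 11), x ≡ 4 (mod 43) ⇒ x ≡ 4 (mod 473).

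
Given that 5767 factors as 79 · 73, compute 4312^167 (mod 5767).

4805

Mod 79: 4312 ≡ 46; by Fermat, exponent reduces to 167 mod 78 = 11; 46^11 ≡ 65 (mod 79).
Mod 73: 4312 ≡ 5; by Fermat, exponent reduces to 167 mod 72 = 23; 5^23 ≡ 60 (mod 73).
Combine by CRT: x ≡ 65 (mod 79), x ≡ 60 (mod 73) ⇒ x ≡ 4805 (mod 5767).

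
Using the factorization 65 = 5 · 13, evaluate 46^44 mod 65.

Mod 5: 46 ≡ 1; since 4 | 44, by Fermat 1^44 ≡ 1 (mod 5).
Mod 13: 46 ≡ 7; by Fermat, exponent reduces to 44 mod 12 = 8; 7^8 ≡ 3 (mod 13).
Combine by CRT: x ≡ 1 (mod 5), x ≡ 3 (mod 13) ⇒ x ≡ 16 (mod 65).

16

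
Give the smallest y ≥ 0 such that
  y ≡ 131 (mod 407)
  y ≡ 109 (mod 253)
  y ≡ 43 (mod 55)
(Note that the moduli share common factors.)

14783

gcd(407, 253) = 11 and 11 | (109 − 131), so the pair is consistent; merging gives y ≡ 5422 (mod 9361), where 9361 = lcm(407, 253).
gcd(9361, 55) = 11 and 11 | (43 − 5422), so the pair is consistent; merging gives y ≡ 14783 (mod 46805), where 46805 = lcm(9361, 55).
The solution is unique modulo lcm(407, 253, 55) = 46805.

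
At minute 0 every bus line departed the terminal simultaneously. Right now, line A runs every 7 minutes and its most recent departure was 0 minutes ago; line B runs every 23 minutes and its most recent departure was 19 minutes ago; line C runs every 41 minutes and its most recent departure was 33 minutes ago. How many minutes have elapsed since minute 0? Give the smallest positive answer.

525

The moduli are pairwise coprime; N = 7·23·41 = 6601.
N/7 = 943; 943 ≡ 5 (mod 7); 5·3 ≡ 1, so inverse 3.
N/23 = 287; 287 ≡ 11 (mod 23); 11·21 ≡ 1, so inverse 21.
N/41 = 161; 161 ≡ 38 (mod 41); 38·27 ≡ 1, so inverse 27.
t ≡ 0·943·3 + 19·287·21 + 33·161·27 = 257964.
257964 mod 6601 = 525.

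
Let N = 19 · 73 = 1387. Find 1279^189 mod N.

1141

Mod 19: 1279 ≡ 6; by Fermat, exponent reduces to 189 mod 18 = 9; 6^9 ≡ 1 (mod 19).
Mod 73: 1279 ≡ 38; by Fermat, exponent reduces to 189 mod 72 = 45; 38^45 ≡ 46 (mod 73).
Combine by CRT: x ≡ 1 (mod 19), x ≡ 46 (mod 73) ⇒ x ≡ 1141 (mod 1387).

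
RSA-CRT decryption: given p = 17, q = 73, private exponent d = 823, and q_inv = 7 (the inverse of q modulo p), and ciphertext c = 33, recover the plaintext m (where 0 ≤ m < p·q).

135

d_p = d mod (p−1) = 823 mod 16 = 7; d_q = d mod (q−1) = 31.
m₁ = c^(d_p) mod p: c ≡ 16 (mod 17), and 16^7 mod 17 = 16.
m₂ = c^(d_q) mod q: c ≡ 33 (mod 73), and 33^31 mod 73 = 62.
h = q_inv·(m₁ − m₂) mod p = 7·(16 − 62) mod 17 = 1.
m = m₂ + h·q = 62 + 1·73 = 135.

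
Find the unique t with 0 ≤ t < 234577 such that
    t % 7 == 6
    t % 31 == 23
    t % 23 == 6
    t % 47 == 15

From t ≡ 6 (mod 7) write t = 6 + 7s. Substituting into t ≡ 23 (mod 31) gives 7s ≡ 17 (mod 31), and since 7⁻¹ ≡ 9 (mod 31), s ≡ 29. Hence t ≡ 6 + 7·29 = 209 (mod 217).
From t ≡ 209 (mod 217) write t = 209 + 217s. Substituting into t ≡ 6 (mod 23) gives 217s ≡ 4 (mod 23), and since 10⁻¹ ≡ 7 (mod 23), s ≡ 5. Hence t ≡ 209 + 217·5 = 1294 (mod 4991).
From t ≡ 1294 (mod 4991) write t = 1294 + 4991s. Substituting into t ≡ 15 (mod 47) gives 4991s ≡ 37 (mod 47), and since 9⁻¹ ≡ 21 (mod 47), s ≡ 25. Hence t ≡ 1294 + 4991·25 = 126069 (mod 234577).

126069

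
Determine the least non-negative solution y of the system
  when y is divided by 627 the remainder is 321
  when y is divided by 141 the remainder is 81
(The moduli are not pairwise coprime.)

20385

gcd(627, 141) = 3 and 3 | (81 − 321), so the pair is consistent; merging gives y ≡ 20385 (mod 29469), where 29469 = lcm(627, 141).
The solution is unique modulo lcm(627, 141) = 29469.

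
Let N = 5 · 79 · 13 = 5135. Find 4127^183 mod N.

4363

Mod 5: 4127 ≡ 2; by Fermat, exponent reduces to 183 mod 4 = 3; 2^3 ≡ 3 (mod 5).
Mod 79: 4127 ≡ 19; by Fermat, exponent reduces to 183 mod 78 = 27; 19^27 ≡ 18 (mod 79).
Mod 13: 4127 ≡ 6; by Fermat, exponent reduces to 183 mod 12 = 3; 6^3 ≡ 8 (mod 13).
Combine by CRT: x ≡ 3 (mod 5), x ≡ 18 (mod 79), x ≡ 8 (mod 13) ⇒ x ≡ 4363 (mod 5135).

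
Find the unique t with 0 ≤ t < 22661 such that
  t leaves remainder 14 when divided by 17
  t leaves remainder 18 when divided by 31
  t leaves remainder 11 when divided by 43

The moduli are pairwise coprime; N = 17·31·43 = 22661.
N/17 = 1333; 1333 ≡ 7 (mod 17); 7·5 ≡ 1, so inverse 5.
N/31 = 731; 731 ≡ 18 (mod 31); 18·19 ≡ 1, so inverse 19.
N/43 = 527; 527 ≡ 11 (mod 43); 11·4 ≡ 1, so inverse 4.
t ≡ 14·1333·5 + 18·731·19 + 11·527·4 = 366500.
366500 mod 22661 = 3924.

3924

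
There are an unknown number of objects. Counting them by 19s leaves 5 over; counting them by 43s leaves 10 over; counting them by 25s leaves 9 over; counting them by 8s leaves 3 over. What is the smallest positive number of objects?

62059

The moduli are pairwise coprime; M = 19·43·25·8 = 163400.
M/19 = 8600; 8600 ≡ 12 (mod 19); 12·8 ≡ 1, so inverse 8.
M/43 = 3800; 3800 ≡ 16 (mod 43); 16·35 ≡ 1, so inverse 35.
M/25 = 6536; 6536 ≡ 11 (mod 25); 11·16 ≡ 1, so inverse 16.
M/8 = 20425; 20425 ≡ 1 (mod 8), inverse 1.
N ≡ 5·8600·8 + 10·3800·35 + 9·6536·16 + 3·20425·1 = 2676459.
2676459 mod 163400 = 62059.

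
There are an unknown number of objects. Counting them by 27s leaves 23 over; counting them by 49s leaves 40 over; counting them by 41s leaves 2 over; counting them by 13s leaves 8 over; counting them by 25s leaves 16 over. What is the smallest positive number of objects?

The moduli are pairwise coprime; M = 27·49·41·13·25 = 17628975.
M/27 = 652925; 652925 ≡ 11 (mod 27); 11·5 ≡ 1, so inverse 5.
M/49 = 359775; 359775 ≡ 17 (mod 49); 17·26 ≡ 1, so inverse 26.
M/41 = 429975; 429975 ≡ 8 (mod 41); 8·36 ≡ 1, so inverse 36.
M/13 = 1356075; 1356075 ≡ 6 (mod 13); 6·11 ≡ 1, so inverse 11.
M/25 = 705159; 705159 ≡ 9 (mod 25); 9·14 ≡ 1, so inverse 14.
N ≡ 23·652925·5 + 40·359775·26 + 2·429975·36 + 8·1356075·11 + 16·705159·14 = 757500791.
757500791 mod 17628975 = 17083841.

17083841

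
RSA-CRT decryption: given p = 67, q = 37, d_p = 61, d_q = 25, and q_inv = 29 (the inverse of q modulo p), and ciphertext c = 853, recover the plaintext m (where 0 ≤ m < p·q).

m₁ = c^(d_p) mod p: c ≡ 49 (mod 67), and 49^61 mod 67 = 65.
m₂ = c^(d_q) mod q: c ≡ 2 (mod 37), and 2^25 mod 37 = 20.
h = q_inv·(m₁ − m₂) mod p = 29·(65 − 20) mod 67 = 32.
m = m₂ + h·q = 20 + 32·37 = 1204.

1204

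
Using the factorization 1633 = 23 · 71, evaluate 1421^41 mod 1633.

1350

Mod 23: 1421 ≡ 18; by Fermat, exponent reduces to 41 mod 22 = 19; 18^19 ≡ 16 (mod 23).
Mod 71: 1421 ≡ 1; 1^41 ≡ 1 (mod 71).
Combine by CRT: x ≡ 16 (mod 23), x ≡ 1 (mod 71) ⇒ x ≡ 1350 (mod 1633).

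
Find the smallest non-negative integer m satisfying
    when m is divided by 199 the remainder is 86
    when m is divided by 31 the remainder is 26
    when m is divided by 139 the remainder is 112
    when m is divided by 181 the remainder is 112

42342709

From m ≡ 86 (mod 199) write m = 86 + 199t. Substituting into m ≡ 26 (mod 31) gives 199t ≡ 2 (mod 31), and since 13⁻¹ ≡ 12 (mod 31), t ≡ 24. Hence m ≡ 86 + 199·24 = 4862 (mod 6169).
From m ≡ 4862 (mod 6169) write m = 4862 + 6169t. Substituting into m ≡ 112 (mod 139) gives 6169t ≡ 115 (mod 139), and since 53⁻¹ ≡ 21 (mod 139), t ≡ 52. Hence m ≡ 4862 + 6169·52 = 325650 (mod 857491).
From m ≡ 325650 (mod 857491) write m = 325650 + 857491t. Substituting into m ≡ 112 (mod 181) gives 857491t ≡ 81 (mod 181), and since 94⁻¹ ≡ 52 (mod 181), t ≡ 49. Hence m ≡ 325650 + 857491·49 = 42342709 (mod 155205871).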